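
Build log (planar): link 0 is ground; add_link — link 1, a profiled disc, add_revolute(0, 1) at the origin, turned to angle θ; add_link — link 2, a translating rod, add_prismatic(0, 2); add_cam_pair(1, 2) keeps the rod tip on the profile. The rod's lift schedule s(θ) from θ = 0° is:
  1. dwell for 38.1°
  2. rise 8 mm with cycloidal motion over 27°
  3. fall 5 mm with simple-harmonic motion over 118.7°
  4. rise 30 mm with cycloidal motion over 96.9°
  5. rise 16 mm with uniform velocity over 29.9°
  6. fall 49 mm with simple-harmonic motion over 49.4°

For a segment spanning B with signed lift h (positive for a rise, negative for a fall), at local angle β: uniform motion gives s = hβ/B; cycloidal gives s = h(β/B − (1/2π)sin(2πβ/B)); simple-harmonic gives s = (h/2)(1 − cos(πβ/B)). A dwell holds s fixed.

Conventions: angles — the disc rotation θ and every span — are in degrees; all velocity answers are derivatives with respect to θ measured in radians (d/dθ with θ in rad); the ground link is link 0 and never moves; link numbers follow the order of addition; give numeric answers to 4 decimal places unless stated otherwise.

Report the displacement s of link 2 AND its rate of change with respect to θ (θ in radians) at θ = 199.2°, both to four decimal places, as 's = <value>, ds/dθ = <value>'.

seg 1 [0°–38.1°] dwell: s stays 0.0000
seg 2 [38.1°–65.1°] cycloidal, h=8: full span → s += 8 → s = 8.0000
seg 3 [65.1°–183.8°] simple-harmonic, h=-5: full span → s += -5 → s = 3.0000
seg 4 [183.8°–280.7°] cycloidal, h=30: θ=199.2° here. β=15.4, B=96.9. 30·(0.1589 − sin(2π·0.1589)/(2π)) = 0.7538 → s = 3.7538
velocity in seg [183.8°–280.7°] (cycloidal), θ in radians: β = 15.4° = 0.2688 rad, B = 96.9° = 1.6912 rad; ds/dθ = (h/B)(1 − cos(2πβ/B)) = (30/1.6912)(1 − cos(2π·0.1589)) = 8.133014 mm/rad

s = 3.7538, ds/dθ = 8.1330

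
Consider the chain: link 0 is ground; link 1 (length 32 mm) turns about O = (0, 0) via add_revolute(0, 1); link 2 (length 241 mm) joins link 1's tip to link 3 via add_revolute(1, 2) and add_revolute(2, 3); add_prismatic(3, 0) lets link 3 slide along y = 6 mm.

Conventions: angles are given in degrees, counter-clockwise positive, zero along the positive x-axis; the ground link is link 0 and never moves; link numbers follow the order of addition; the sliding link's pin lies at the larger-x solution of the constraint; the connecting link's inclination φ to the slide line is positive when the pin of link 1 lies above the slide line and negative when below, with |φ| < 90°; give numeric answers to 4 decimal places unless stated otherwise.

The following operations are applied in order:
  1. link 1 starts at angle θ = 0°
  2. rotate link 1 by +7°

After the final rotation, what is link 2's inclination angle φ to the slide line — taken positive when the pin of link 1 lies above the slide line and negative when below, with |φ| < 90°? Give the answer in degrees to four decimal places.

geometry: r = 32 mm, L = 241 mm, e = 6 mm; θ starts at 0°
rotate link 1 by +7°: θ ← 0° +7° = 7°
h = r sin θ − e = 3.899819 − 6 = -2.100181
sin φ = h / L = -2.100181 / 241 = -0.00871444
φ = arcsin(-0.00871444) = -0.499307°

-0.4993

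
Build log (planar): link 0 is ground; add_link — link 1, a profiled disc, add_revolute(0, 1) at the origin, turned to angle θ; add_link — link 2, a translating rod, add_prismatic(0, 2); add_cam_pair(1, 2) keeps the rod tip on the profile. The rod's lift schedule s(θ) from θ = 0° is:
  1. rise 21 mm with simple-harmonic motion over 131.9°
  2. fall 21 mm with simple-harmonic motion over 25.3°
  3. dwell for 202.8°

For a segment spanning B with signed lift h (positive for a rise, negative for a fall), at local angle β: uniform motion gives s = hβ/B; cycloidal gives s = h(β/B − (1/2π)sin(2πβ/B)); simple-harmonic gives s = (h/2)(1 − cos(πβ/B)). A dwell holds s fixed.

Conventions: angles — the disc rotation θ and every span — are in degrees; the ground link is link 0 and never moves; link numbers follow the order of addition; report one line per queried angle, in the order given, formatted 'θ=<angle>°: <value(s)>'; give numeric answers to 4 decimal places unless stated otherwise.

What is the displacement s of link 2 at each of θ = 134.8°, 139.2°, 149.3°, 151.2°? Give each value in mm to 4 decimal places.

seg 1 [0°–131.9°] simple-harmonic, h=21: full span → s += 21 → s = 21.0000
seg 2 [131.9°–157.2°] simple-harmonic, h=-21: θ=134.8° here. β=2.9, B=25.3. -21/2·(1 − cos(π·0.1146)) = -0.6735 → s = 20.3265
seg 2 [131.9°–157.2°] simple-harmonic, h=-21: θ=139.2° here. β=7.3, B=25.3. -21/2·(1 − cos(π·0.2885)) = -4.0264 → s = 16.9736
seg 2 [131.9°–157.2°] simple-harmonic, h=-21: θ=149.3° here. β=17.4, B=25.3. -21/2·(1 − cos(π·0.6877)) = -16.3403 → s = 4.6597
seg 2 [131.9°–157.2°] simple-harmonic, h=-21: θ=151.2° here. β=19.3, B=25.3. -21/2·(1 − cos(π·0.7628)) = -18.2181 → s = 2.7819

θ=134.8°: 20.3265
θ=139.2°: 16.9736
θ=149.3°: 4.6597
θ=151.2°: 2.7819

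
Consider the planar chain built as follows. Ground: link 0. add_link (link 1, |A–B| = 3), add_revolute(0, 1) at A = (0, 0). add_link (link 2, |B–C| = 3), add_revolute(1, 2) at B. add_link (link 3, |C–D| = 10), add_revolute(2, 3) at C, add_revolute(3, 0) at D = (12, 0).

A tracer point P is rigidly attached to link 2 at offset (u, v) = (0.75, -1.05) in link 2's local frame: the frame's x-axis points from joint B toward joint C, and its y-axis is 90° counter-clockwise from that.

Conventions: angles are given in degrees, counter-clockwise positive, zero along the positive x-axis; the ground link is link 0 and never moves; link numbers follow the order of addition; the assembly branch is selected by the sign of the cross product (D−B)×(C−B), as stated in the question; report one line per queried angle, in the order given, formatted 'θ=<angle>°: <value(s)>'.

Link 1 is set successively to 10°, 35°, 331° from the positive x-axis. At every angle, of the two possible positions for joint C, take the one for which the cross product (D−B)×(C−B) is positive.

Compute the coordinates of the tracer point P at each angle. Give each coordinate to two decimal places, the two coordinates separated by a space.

A=(0,0), D=(12.00,0)
θ=10°: B = A + 3.00·(cos10°, sin10°) = (2.9544, 0.5209)
θ=10°: |BD| = 9.0606
θ=10°: circle(B,3.00) ∩ circle(D,10.00): a=-0.4915, h=2.9595
θ=10°:   candidates: C₊=(2.6339,3.5038) cross=26.814; C₋=(2.2936,-2.4054) cross=-26.814
θ=10°:   branch + wants cross > 0 → take C=(2.6339,3.5038) (cross=26.814)
θ=10°: ex = (C−B)/|BC| = (-0.1068,0.9943); ey = (-0.9943,-0.1068)
θ=10°: P = B + 0.75·ex + -1.05·ey = (3.9183,1.3788)
θ=35°: B = A + 3.00·(cos35°, sin35°) = (2.4575, 1.7207)
θ=35°: |BD| = 9.6964
θ=35°: circle(B,3.00) ∩ circle(D,10.00): a=0.1558, h=2.9960
θ=35°:   candidates: C₊=(3.1424,4.6415) cross=29.050; C₋=(2.0791,-1.2553) cross=-29.050
θ=35°:   branch + wants cross > 0 → take C=(3.1424,4.6415) (cross=29.050)
θ=35°: ex = (C−B)/|BC| = (0.2283,0.9736); ey = (-0.9736,0.2283)
θ=35°: P = B + 0.75·ex + -1.05·ey = (3.6510,2.2112)
θ=331°: B = A + 3.00·(cos331°, sin331°) = (2.6239, -1.4544)
θ=331°: |BD| = 9.4883
θ=331°: circle(B,3.00) ∩ circle(D,10.00): a=-0.0513, h=2.9996
θ=331°:   candidates: C₊=(2.1134,1.5018) cross=28.461; C₋=(3.0330,-4.4264) cross=-28.461
θ=331°:   branch + wants cross > 0 → take C=(2.1134,1.5018) (cross=28.461)
θ=331°: ex = (C−B)/|BC| = (-0.1701,0.9854); ey = (-0.9854,-0.1701)
θ=331°: P = B + 0.75·ex + -1.05·ey = (3.5309,-0.5367)

θ=10°: 3.92 1.38
θ=35°: 3.65 2.21
θ=331°: 3.53 -0.54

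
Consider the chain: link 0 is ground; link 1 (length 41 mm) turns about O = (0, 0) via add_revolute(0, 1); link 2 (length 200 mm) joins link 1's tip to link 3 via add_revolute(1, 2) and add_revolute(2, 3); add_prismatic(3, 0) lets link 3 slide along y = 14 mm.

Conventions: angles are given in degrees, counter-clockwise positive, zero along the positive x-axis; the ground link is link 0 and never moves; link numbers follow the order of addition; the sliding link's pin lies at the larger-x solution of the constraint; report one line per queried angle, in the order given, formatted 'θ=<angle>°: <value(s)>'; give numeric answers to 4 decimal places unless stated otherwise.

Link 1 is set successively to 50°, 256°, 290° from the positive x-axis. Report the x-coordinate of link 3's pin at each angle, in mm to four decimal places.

geometry: r = 41 mm, L = 200 mm, e = 14 mm
θ=50°: crank pin P = (r cos θ, r sin θ) = (26.354292, 31.407822)
θ=50°: h = r sin θ − e = 31.407822 − 14 = 17.407822
θ=50°: x = r cos θ + √(L² − h²) = 26.354292 + 199.240979 = 225.595271
θ=256°: crank pin P = (r cos θ, r sin θ) = (-9.918798, -39.782125)
θ=256°: h = r sin θ − e = -39.782125 − 14 = -53.782125
θ=256°: x = r cos θ + √(L² − h²) = -9.918798 + 192.633027 = 182.714229
θ=290°: crank pin P = (r cos θ, r sin θ) = (14.022826, -38.527397)
θ=290°: h = r sin θ − e = -38.527397 − 14 = -52.527397
θ=290°: x = r cos θ + √(L² − h²) = 14.022826 + 192.978943 = 207.001769

θ=50°: 225.5953
θ=256°: 182.7142
θ=290°: 207.0018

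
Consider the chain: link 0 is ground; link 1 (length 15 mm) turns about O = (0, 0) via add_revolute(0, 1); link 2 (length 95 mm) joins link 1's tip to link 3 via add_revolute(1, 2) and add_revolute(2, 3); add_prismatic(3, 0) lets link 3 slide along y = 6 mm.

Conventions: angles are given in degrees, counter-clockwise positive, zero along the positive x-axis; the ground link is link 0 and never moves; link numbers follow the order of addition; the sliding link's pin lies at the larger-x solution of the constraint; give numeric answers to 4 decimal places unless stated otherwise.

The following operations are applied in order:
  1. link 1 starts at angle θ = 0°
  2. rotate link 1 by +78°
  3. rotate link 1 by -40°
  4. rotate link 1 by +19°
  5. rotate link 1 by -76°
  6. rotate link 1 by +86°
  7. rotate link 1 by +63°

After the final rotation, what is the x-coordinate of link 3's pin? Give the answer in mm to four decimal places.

geometry: r = 15 mm, L = 95 mm, e = 6 mm; θ starts at 0°
rotate link 1 by +78°: θ ← 0° +78° = 78°
rotate link 1 by -40°: θ ← 78° -40° = 38°
rotate link 1 by +19°: θ ← 38° +19° = 57°
rotate link 1 by -76°: θ ← 57° -76° = -19°
rotate link 1 by +86°: θ ← -19° +86° = 67°
rotate link 1 by +63°: θ ← 67° +63° = 130°
crank pin P = (r cos θ, r sin θ) = (-9.641814, 11.490667)
h = r sin θ − e = 11.490667 − 6 = 5.490667
x = r cos θ + √(L² − h²) = -9.641814 + 94.841197 = 85.199382

85.1994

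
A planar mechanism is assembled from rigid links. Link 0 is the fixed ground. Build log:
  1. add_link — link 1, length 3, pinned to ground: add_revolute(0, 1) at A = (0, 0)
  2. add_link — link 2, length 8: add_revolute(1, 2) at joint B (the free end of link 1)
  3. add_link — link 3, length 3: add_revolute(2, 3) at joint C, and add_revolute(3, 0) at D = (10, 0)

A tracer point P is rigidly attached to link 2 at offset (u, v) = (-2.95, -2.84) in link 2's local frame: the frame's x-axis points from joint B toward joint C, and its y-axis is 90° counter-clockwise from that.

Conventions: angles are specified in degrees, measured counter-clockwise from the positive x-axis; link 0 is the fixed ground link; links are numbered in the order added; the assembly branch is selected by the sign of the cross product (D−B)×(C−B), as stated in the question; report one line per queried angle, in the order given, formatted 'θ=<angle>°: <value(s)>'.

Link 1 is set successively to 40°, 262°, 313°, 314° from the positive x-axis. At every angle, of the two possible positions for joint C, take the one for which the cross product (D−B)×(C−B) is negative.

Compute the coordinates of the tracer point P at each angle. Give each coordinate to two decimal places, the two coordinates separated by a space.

A=(0,0), D=(10.00,0)
θ=40°: B = A + 3.00·(cos40°, sin40°) = (2.2981, 1.9284)
θ=40°: |BD| = 7.9396
θ=40°: circle(B,8.00) ∩ circle(D,3.00): a=7.4335, h=2.9570
θ=40°:   candidates: C₊=(10.2272,2.9914) cross=23.477; C₋=(8.7908,-2.7455) cross=-23.477
θ=40°:   branch - wants cross < 0 → take C=(8.7908,-2.7455) (cross=-23.477)
θ=40°: ex = (C−B)/|BC| = (0.8116,-0.5842); ey = (0.5842,0.8116)
θ=40°: P = B + -2.95·ex + -2.84·ey = (-1.7553,1.3470)
θ=262°: B = A + 3.00·(cos262°, sin262°) = (-0.4175, -2.9708)
θ=262°: |BD| = 10.8328
θ=262°: circle(B,8.00) ∩ circle(D,3.00): a=7.9550, h=0.8474
θ=262°:   candidates: C₊=(7.0001,0.0257) cross=9.179; C₋=(7.4649,-1.6041) cross=-9.179
θ=262°:   branch - wants cross < 0 → take C=(7.4649,-1.6041) (cross=-9.179)
θ=262°: ex = (C−B)/|BC| = (0.9853,0.1708); ey = (-0.1708,0.9853)
θ=262°: P = B + -2.95·ex + -2.84·ey = (-2.8390,-6.2730)
θ=313°: B = A + 3.00·(cos313°, sin313°) = (2.0460, -2.1941)
θ=313°: |BD| = 8.2511
θ=313°: circle(B,8.00) ∩ circle(D,3.00): a=7.4584, h=2.8934
θ=313°:   candidates: C₊=(8.4665,2.5785) cross=23.874; C₋=(10.0053,-3.0000) cross=-23.874
θ=313°:   branch - wants cross < 0 → take C=(10.0053,-3.0000) (cross=-23.874)
θ=313°: ex = (C−B)/|BC| = (0.9949,-0.1007); ey = (0.1007,0.9949)
θ=313°: P = B + -2.95·ex + -2.84·ey = (-1.1751,-4.7224)
θ=314°: B = A + 3.00·(cos314°, sin314°) = (2.0840, -2.1580)
θ=314°: |BD| = 8.2049
θ=314°: circle(B,8.00) ∩ circle(D,3.00): a=7.4541, h=2.9045
θ=314°:   candidates: C₊=(8.5117,2.6048) cross=23.831; C₋=(10.0396,-2.9997) cross=-23.831
θ=314°:   branch - wants cross < 0 → take C=(10.0396,-2.9997) (cross=-23.831)
θ=314°: ex = (C−B)/|BC| = (0.9944,-0.1052); ey = (0.1052,0.9944)
θ=314°: P = B + -2.95·ex + -2.84·ey = (-1.1485,-4.6719)

θ=40°: -1.76 1.35
θ=262°: -2.84 -6.27
θ=313°: -1.18 -4.72
θ=314°: -1.15 -4.67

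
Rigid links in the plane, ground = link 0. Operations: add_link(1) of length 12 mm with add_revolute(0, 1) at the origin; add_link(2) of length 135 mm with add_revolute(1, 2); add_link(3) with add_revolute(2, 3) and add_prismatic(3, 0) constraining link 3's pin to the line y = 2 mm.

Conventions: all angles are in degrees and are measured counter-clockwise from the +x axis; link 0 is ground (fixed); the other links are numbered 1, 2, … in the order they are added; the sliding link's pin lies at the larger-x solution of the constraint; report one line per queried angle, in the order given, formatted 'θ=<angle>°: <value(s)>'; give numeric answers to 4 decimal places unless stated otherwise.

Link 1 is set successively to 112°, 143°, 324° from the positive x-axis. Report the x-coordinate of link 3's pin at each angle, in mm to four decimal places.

geometry: r = 12 mm, L = 135 mm, e = 2 mm
θ=112°: crank pin P = (r cos θ, r sin θ) = (-4.495279, 11.126206)
θ=112°: h = r sin θ − e = 11.126206 − 2 = 9.126206
θ=112°: x = r cos θ + √(L² − h²) = -4.495279 + 134.691174 = 130.195895
θ=143°: crank pin P = (r cos θ, r sin θ) = (-9.583626, 7.221780)
θ=143°: h = r sin θ − e = 7.221780 − 2 = 5.221780
θ=143°: x = r cos θ + √(L² − h²) = -9.583626 + 134.898973 = 125.315347
θ=324°: crank pin P = (r cos θ, r sin θ) = (9.708204, -7.053423)
θ=324°: h = r sin θ − e = -7.053423 − 2 = -9.053423
θ=324°: x = r cos θ + √(L² − h²) = 9.708204 + 134.696086 = 144.404290

θ=112°: 130.1959
θ=143°: 125.3153
θ=324°: 144.4043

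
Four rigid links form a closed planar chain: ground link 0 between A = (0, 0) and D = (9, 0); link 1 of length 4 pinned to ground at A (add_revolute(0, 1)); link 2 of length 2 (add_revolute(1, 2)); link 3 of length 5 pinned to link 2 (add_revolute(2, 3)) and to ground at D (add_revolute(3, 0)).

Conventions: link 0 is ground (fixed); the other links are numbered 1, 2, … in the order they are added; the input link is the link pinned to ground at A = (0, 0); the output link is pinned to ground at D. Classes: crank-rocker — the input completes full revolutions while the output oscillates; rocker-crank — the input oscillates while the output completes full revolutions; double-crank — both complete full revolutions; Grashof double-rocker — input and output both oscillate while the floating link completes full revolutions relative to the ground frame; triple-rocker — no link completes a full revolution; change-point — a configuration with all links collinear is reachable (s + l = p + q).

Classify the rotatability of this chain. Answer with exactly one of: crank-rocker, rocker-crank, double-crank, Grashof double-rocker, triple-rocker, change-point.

lengths: ground=9, input=4, coupler=2, output=5
sorted: s=2 (shortest), l=9 (longest), p+q=9
s + l = 11 vs p + q = 9
s + l > p + q → non-Grashof → no link fully rotates → triple-rocker

triple-rocker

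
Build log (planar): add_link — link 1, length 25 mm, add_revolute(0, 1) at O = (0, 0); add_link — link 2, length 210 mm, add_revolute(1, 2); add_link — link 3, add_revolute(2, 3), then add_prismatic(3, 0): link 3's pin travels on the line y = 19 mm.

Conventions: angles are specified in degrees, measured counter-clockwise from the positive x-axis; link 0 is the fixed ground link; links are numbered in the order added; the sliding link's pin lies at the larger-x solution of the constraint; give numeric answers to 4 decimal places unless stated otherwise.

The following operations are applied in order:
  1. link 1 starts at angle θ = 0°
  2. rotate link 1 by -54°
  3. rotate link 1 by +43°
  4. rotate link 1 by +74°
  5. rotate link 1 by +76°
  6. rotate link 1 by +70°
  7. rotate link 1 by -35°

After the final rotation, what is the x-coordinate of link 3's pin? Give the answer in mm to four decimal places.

geometry: r = 25 mm, L = 210 mm, e = 19 mm; θ starts at 0°
rotate link 1 by -54°: θ ← 0° -54° = -54°
rotate link 1 by +43°: θ ← -54° +43° = -11°
rotate link 1 by +74°: θ ← -11° +74° = 63°
rotate link 1 by +76°: θ ← 63° +76° = 139°
rotate link 1 by +70°: θ ← 139° +70° = 209°
rotate link 1 by -35°: θ ← 209° -35° = 174°
crank pin P = (r cos θ, r sin θ) = (-24.863047, 2.613212)
h = r sin θ − e = 2.613212 − 19 = -16.386788
x = r cos θ + √(L² − h²) = -24.863047 + 209.359674 = 184.496627

184.4966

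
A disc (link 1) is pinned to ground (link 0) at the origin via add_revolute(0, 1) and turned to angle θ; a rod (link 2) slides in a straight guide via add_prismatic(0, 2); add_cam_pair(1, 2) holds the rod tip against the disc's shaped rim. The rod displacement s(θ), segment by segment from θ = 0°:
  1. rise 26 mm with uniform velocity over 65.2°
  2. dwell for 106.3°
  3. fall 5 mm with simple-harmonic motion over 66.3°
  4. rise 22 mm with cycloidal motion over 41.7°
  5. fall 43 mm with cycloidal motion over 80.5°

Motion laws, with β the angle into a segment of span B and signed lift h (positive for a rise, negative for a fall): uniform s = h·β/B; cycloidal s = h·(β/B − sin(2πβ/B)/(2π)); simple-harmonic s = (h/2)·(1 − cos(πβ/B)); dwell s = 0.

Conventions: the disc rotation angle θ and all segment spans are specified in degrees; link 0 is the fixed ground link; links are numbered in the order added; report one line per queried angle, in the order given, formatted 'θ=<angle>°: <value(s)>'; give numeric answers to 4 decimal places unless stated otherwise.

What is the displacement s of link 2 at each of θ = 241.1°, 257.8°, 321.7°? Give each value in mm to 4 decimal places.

segment 1 (0° to 65.2°, uniform, h = 26) is passed completely: s = 0.0000 + (26) = 26.0000
segment 2 (65.2° to 171.5°, dwell): s unchanged at 26.0000
segment 3 (171.5° to 237.8°, simple-harmonic, h = -5) is passed completely: s = 26.0000 + (-5) = 21.0000
θ = 241.1° falls in segment 4 (237.8° to 279.5°, cycloidal, h = 22): β = 241.1 − 237.8 = 3.3°, B = 41.7°; Δs = 22·(0.0791 − sin(2π·0.0791)/(2π)) = 0.0709; s = 21.0000 + 0.0709 = 21.0709
θ = 257.8° falls in segment 4 (237.8° to 279.5°, cycloidal, h = 22): β = 257.8 − 237.8 = 20°, B = 41.7°; Δs = 22·(0.4796 − sin(2π·0.4796)/(2π)) = 10.1043; s = 21.0000 + 10.1043 = 31.1043
segment 4 (237.8° to 279.5°, cycloidal, h = 22) is passed completely: s = 21.0000 + (22) = 43.0000
θ = 321.7° falls in segment 5 (279.5° to 360°, cycloidal, h = -43): β = 321.7 − 279.5 = 42.2°, B = 80.5°; Δs = -43·(0.5242 − sin(2π·0.5242)/(2π)) = -23.5792; s = 43.0000 − 23.5792 = 19.4208

θ=241.1°: 21.0709
θ=257.8°: 31.1043
θ=321.7°: 19.4208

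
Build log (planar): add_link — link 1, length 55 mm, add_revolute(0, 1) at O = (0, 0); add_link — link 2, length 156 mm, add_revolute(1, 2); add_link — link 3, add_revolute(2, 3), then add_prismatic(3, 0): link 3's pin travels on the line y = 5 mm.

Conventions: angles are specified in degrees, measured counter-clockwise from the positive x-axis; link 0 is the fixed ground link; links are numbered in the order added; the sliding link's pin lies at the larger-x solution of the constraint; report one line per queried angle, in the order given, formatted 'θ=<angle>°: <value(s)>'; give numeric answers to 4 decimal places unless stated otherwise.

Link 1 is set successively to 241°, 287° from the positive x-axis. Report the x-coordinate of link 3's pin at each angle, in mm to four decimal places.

geometry: r = 55 mm, L = 156 mm, e = 5 mm
θ=241°: crank pin P = (r cos θ, r sin θ) = (-26.664529, -48.104084)
θ=241°: h = r sin θ − e = -48.104084 − 5 = -53.104084
θ=241°: x = r cos θ + √(L² − h²) = -26.664529 + 146.683183 = 120.018654
θ=287°: crank pin P = (r cos θ, r sin θ) = (16.080444, -52.596762)
θ=287°: h = r sin θ − e = -52.596762 − 5 = -57.596762
θ=287°: x = r cos θ + √(L² − h²) = 16.080444 + 144.977974 = 161.058418

θ=241°: 120.0187
θ=287°: 161.0584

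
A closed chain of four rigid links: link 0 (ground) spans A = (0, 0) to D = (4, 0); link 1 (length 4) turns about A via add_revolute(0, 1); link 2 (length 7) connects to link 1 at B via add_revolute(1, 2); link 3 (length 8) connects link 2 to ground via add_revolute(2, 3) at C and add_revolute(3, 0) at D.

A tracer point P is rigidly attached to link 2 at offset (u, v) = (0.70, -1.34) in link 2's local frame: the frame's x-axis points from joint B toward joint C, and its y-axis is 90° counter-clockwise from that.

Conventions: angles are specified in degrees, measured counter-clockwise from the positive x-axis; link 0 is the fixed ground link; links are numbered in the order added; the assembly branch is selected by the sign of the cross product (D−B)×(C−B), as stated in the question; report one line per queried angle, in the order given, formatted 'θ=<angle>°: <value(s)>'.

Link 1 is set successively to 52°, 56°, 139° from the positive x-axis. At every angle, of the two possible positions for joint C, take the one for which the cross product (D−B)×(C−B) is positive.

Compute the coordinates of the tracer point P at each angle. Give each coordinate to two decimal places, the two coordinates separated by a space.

A=(0,0), D=(4.00,0)
θ=52°: B = A + 4.00·(cos52°, sin52°) = (2.4626, 3.1520)
θ=52°: |BD| = 3.5070
θ=52°: circle(B,7.00) ∩ circle(D,8.00): a=-0.3851, h=6.9894
θ=52°:   candidates: C₊=(8.5759,6.5621) cross=24.512; C₋=(-3.9882,0.4342) cross=-24.512
θ=52°:   branch + wants cross > 0 → take C=(8.5759,6.5621) (cross=24.512)
θ=52°: ex = (C−B)/|BC| = (0.8733,0.4872); ey = (-0.4872,0.8733)
θ=52°: P = B + 0.70·ex + -1.34·ey = (3.7268,2.3228)
θ=56°: B = A + 4.00·(cos56°, sin56°) = (2.2368, 3.3162)
θ=56°: |BD| = 3.7558
θ=56°: circle(B,7.00) ∩ circle(D,8.00): a=-0.1190, h=6.9990
θ=56°:   candidates: C₊=(8.3606,6.7071) cross=26.287; C₋=(-3.9989,0.1354) cross=-26.287
θ=56°:   branch + wants cross > 0 → take C=(8.3606,6.7071) (cross=26.287)
θ=56°: ex = (C−B)/|BC| = (0.8748,0.4844); ey = (-0.4844,0.8748)
θ=56°: P = B + 0.70·ex + -1.34·ey = (3.4983,2.4830)
θ=139°: B = A + 4.00·(cos139°, sin139°) = (-3.0188, 2.6242)
θ=139°: |BD| = 7.4934
θ=139°: circle(B,7.00) ∩ circle(D,8.00): a=2.7458, h=6.4390
θ=139°:   candidates: C₊=(1.8081,7.6939) cross=48.250; C₋=(-2.7019,-4.3686) cross=-48.250
θ=139°:   branch + wants cross > 0 → take C=(1.8081,7.6939) (cross=48.250)
θ=139°: ex = (C−B)/|BC| = (0.6896,0.7242); ey = (-0.7242,0.6896)
θ=139°: P = B + 0.70·ex + -1.34·ey = (-1.5657,2.2072)

θ=52°: 3.73 2.32
θ=56°: 3.50 2.48
θ=139°: -1.57 2.21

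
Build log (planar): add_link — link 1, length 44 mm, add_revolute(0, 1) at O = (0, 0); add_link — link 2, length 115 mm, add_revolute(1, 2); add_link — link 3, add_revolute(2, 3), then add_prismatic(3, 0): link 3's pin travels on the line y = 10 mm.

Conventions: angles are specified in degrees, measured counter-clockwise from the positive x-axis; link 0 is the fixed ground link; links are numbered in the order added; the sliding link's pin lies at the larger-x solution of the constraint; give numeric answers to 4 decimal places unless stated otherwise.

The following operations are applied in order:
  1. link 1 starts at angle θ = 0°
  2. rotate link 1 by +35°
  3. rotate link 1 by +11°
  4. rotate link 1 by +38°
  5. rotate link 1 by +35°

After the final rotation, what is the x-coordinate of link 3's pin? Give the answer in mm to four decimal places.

geometry: r = 44 mm, L = 115 mm, e = 10 mm; θ starts at 0°
rotate link 1 by +35°: θ ← 0° +35° = 35°
rotate link 1 by +11°: θ ← 35° +11° = 46°
rotate link 1 by +38°: θ ← 46° +38° = 84°
rotate link 1 by +35°: θ ← 84° +35° = 119°
crank pin P = (r cos θ, r sin θ) = (-21.331623, 38.483267)
h = r sin θ − e = 38.483267 − 10 = 28.483267
x = r cos θ + √(L² − h²) = -21.331623 + 111.416801 = 90.085177

90.0852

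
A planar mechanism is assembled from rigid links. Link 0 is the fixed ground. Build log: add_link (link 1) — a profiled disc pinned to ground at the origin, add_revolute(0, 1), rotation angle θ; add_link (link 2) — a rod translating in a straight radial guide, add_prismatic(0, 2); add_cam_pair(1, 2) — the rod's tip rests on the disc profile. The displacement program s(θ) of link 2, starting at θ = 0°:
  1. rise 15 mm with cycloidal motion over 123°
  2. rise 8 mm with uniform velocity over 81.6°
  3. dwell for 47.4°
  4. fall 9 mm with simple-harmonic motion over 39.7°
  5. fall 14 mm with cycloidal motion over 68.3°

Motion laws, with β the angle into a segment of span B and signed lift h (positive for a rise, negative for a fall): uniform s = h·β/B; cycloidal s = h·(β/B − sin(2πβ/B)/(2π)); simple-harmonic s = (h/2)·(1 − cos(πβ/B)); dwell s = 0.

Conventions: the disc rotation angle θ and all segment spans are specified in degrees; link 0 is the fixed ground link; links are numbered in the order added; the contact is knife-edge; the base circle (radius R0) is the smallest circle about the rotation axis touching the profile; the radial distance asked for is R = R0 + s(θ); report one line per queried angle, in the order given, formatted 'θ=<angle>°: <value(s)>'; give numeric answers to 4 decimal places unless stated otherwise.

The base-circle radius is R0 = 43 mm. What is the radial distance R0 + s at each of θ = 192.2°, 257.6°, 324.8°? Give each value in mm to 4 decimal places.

seg 1 [0°–123°] cycloidal, h=15: full span → s += 15 → s = 15.0000
seg 2 [123°–204.6°] uniform, h=8: θ=192.2° here. β=69.2, B=81.6. 8·69.2/81.6 = 6.7843 → s = 21.7843
seg 2 [123°–204.6°] uniform, h=8: full span → s += 8 → s = 23.0000
seg 3 [204.6°–252°] dwell: s stays 23.0000
seg 4 [252°–291.7°] simple-harmonic, h=-9: θ=257.6° here. β=5.6, B=39.7. -9/2·(1 − cos(π·0.1411)) = -0.4347 → s = 22.5653
seg 4 [252°–291.7°] simple-harmonic, h=-9: full span → s += -9 → s = 14.0000
seg 5 [291.7°–360°] cycloidal, h=-14: θ=324.8° here. β=33.1, B=68.3. -14·(0.4846 − sin(2π·0.4846)/(2π)) = -6.5699 → s = 7.4301
θ=192.2°: R = R0 + s = 43 + 21.7843 = 64.7843
θ=257.6°: R = R0 + s = 43 + 22.5653 = 65.5653
θ=324.8°: R = R0 + s = 43 + 7.4301 = 50.4301

θ=192.2°: 64.7843
θ=257.6°: 65.5653
θ=324.8°: 50.4301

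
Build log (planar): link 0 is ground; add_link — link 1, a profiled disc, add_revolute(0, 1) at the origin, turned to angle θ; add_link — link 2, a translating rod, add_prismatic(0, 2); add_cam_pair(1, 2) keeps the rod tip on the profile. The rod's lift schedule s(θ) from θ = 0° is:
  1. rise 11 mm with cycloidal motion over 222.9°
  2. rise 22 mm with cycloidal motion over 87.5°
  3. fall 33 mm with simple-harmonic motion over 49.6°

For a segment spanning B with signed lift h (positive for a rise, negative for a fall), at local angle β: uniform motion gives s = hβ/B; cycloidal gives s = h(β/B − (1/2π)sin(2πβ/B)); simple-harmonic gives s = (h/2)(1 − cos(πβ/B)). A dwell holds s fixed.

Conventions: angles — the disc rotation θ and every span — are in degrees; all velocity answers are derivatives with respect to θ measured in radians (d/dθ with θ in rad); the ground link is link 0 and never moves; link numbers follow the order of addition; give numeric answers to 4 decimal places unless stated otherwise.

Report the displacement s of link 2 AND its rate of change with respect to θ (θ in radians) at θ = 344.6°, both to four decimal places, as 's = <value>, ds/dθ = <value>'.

seg 1 [0°–222.9°] cycloidal, h=11: full span → s += 11 → s = 11.0000
seg 2 [222.9°–310.4°] cycloidal, h=22: full span → s += 22 → s = 33.0000
seg 3 [310.4°–360°] simple-harmonic, h=-33: θ=344.6° here. β=34.2, B=49.6. -33/2·(1 − cos(π·0.6895)) = -25.7536 → s = 7.2464
velocity in seg [310.4°–360°] (simple-harmonic), θ in radians: β = 34.2° = 0.5969 rad, B = 49.6° = 0.8657 rad; ds/dθ = (πh/(2B)) sin(πβ/B) = (π·(-33)/(2·0.8657)) sin(π·0.6895) = -49.575890 mm/rad

s = 7.2464, ds/dθ = -49.5759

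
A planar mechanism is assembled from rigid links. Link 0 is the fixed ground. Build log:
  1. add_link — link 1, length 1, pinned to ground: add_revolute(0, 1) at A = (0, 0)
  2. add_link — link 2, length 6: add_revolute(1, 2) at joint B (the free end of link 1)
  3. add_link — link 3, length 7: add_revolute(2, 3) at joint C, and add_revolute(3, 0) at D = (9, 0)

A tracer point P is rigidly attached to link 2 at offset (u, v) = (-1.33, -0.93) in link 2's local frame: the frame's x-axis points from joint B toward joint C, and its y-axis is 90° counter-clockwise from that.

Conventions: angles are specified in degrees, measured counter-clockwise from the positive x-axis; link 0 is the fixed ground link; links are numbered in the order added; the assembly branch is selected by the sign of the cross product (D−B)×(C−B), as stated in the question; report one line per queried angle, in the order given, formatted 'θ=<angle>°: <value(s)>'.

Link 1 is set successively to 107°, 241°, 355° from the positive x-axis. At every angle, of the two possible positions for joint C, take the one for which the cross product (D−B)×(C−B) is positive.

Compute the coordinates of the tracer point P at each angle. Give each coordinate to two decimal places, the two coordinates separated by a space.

A=(0,0), D=(9.00,0)
θ=107°: B = A + 1.00·(cos107°, sin107°) = (-0.2924, 0.9563)
θ=107°: |BD| = 9.3415
θ=107°: circle(B,6.00) ∩ circle(D,7.00): a=3.9749, h=4.4945
θ=107°:   candidates: C₊=(4.1218,5.0202) cross=41.985; C₋=(3.2015,-3.9215) cross=-41.985
θ=107°:   branch + wants cross > 0 → take C=(4.1218,5.0202) (cross=41.985)
θ=107°: ex = (C−B)/|BC| = (0.7357,0.6773); ey = (-0.6773,0.7357)
θ=107°: P = B + -1.33·ex + -0.93·ey = (-0.6409,-0.6287)
θ=241°: B = A + 1.00·(cos241°, sin241°) = (-0.4848, -0.8746)
θ=241°: |BD| = 9.5250
θ=241°: circle(B,6.00) ∩ circle(D,7.00): a=4.0801, h=4.3992
θ=241°:   candidates: C₊=(3.1741,3.8806) cross=41.902; C₋=(3.9820,-4.8806) cross=-41.902
θ=241°:   branch + wants cross > 0 → take C=(3.1741,3.8806) (cross=41.902)
θ=241°: ex = (C−B)/|BC| = (0.6098,0.7925); ey = (-0.7925,0.6098)
θ=241°: P = B + -1.33·ex + -0.93·ey = (-0.5588,-2.4958)
θ=355°: B = A + 1.00·(cos355°, sin355°) = (0.9962, -0.0872)
θ=355°: |BD| = 8.0043
θ=355°: circle(B,6.00) ∩ circle(D,7.00): a=3.1901, h=5.0817
θ=355°:   candidates: C₊=(4.1307,5.0290) cross=40.675; C₋=(4.2414,-5.1338) cross=-40.675
θ=355°:   branch + wants cross > 0 → take C=(4.1307,5.0290) (cross=40.675)
θ=355°: ex = (C−B)/|BC| = (0.5224,0.8527); ey = (-0.8527,0.5224)
θ=355°: P = B + -1.33·ex + -0.93·ey = (1.0944,-1.7071)

θ=107°: -0.64 -0.63
θ=241°: -0.56 -2.50
θ=355°: 1.09 -1.71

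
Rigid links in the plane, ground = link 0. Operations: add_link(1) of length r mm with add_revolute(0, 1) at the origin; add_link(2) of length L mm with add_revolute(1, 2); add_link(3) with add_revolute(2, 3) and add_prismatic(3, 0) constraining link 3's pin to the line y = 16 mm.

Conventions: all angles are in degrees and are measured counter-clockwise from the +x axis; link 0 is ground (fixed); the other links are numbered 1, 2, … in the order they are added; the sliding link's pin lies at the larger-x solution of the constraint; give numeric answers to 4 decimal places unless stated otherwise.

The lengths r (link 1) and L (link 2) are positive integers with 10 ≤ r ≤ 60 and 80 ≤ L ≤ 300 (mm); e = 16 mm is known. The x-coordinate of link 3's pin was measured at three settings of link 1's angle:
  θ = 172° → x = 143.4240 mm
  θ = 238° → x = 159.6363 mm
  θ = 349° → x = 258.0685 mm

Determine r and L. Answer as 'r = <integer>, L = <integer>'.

constraint per measurement: (x − r cos θ)² + (r sin θ − e)² = L²
subtracting the θ₁ and θ₂ equations cancels the r² and L² terms:
r = (x₁² − x₂²) / (2[(x₁cos θ₁ + e sin θ₁) − (x₂cos θ₂ + e sin θ₂)]) = 58.9998 → r = 59
L² = (x₁ − r cos θ₁)² + (r sin θ₁ − e)² = 40804.0134 → L = 202.0000 → L = 202
check at θ₃=349°: x = 258.0685 (printed 258.0685) ✓

r = 59, L = 202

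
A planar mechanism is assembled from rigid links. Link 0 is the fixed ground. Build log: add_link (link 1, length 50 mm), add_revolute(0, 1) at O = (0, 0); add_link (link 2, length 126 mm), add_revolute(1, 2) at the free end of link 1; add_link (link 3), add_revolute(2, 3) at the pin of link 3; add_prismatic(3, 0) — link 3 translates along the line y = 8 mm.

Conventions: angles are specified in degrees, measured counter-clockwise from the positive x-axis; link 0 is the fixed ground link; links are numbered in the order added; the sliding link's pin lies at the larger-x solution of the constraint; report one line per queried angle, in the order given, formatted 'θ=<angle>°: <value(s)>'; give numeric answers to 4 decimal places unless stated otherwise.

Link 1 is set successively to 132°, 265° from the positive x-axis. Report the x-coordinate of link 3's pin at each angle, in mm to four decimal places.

geometry: r = 50 mm, L = 126 mm, e = 8 mm
θ=132°: crank pin P = (r cos θ, r sin θ) = (-33.456530, 37.157241)
θ=132°: h = r sin θ − e = 37.157241 − 8 = 29.157241
θ=132°: x = r cos θ + √(L² − h²) = -33.456530 + 122.579995 = 89.123465
θ=265°: crank pin P = (r cos θ, r sin θ) = (-4.357787, -49.809735)
θ=265°: h = r sin θ − e = -49.809735 − 8 = -57.809735
θ=265°: x = r cos θ + √(L² − h²) = -4.357787 + 111.955503 = 107.597715

θ=132°: 89.1235
θ=265°: 107.5977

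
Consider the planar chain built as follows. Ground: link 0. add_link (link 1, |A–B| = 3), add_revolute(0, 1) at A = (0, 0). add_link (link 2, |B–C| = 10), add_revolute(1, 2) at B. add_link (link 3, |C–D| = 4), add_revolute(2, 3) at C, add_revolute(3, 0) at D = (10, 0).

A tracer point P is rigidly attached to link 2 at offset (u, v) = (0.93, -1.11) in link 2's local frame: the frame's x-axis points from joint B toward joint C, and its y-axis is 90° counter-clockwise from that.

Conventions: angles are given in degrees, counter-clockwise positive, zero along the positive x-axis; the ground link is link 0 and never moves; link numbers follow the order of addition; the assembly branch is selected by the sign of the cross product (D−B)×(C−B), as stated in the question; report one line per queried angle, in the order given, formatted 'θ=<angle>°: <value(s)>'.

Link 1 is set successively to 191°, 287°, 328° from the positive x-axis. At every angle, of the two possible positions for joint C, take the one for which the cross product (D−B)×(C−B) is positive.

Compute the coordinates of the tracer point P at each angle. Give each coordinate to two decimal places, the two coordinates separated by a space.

A=(0,0), D=(10.00,0)
θ=191°: B = A + 3.00·(cos191°, sin191°) = (-2.9449, -0.5724)
θ=191°: |BD| = 12.9575
θ=191°: circle(B,10.00) ∩ circle(D,4.00): a=9.7201, h=2.3493
θ=191°:   candidates: C₊=(6.6620,2.2040) cross=30.441; C₋=(6.8695,-2.4900) cross=-30.441
θ=191°:   branch + wants cross > 0 → take C=(6.6620,2.2040) (cross=30.441)
θ=191°: ex = (C−B)/|BC| = (0.9607,0.2776); ey = (-0.2776,0.9607)
θ=191°: P = B + 0.93·ex + -1.11·ey = (-1.7433,-1.3806)
θ=287°: B = A + 3.00·(cos287°, sin287°) = (0.8771, -2.8689)
θ=287°: |BD| = 9.5634
θ=287°: circle(B,10.00) ∩ circle(D,4.00): a=9.1734, h=3.9810
θ=287°:   candidates: C₊=(8.4338,3.6806) cross=38.071; C₋=(10.8223,-3.9146) cross=-38.071
θ=287°:   branch + wants cross > 0 → take C=(8.4338,3.6806) (cross=38.071)
θ=287°: ex = (C−B)/|BC| = (0.7557,0.6550); ey = (-0.6550,0.7557)
θ=287°: P = B + 0.93·ex + -1.11·ey = (2.3069,-3.0986)
θ=328°: B = A + 3.00·(cos328°, sin328°) = (2.5441, -1.5898)
θ=328°: |BD| = 7.6235
θ=328°: circle(B,10.00) ∩ circle(D,4.00): a=9.3210, h=3.6219
θ=328°:   candidates: C₊=(10.9050,3.8963) cross=27.611; C₋=(12.4156,-3.1883) cross=-27.611
θ=328°:   branch + wants cross > 0 → take C=(10.9050,3.8963) (cross=27.611)
θ=328°: ex = (C−B)/|BC| = (0.8361,0.5486); ey = (-0.5486,0.8361)
θ=328°: P = B + 0.93·ex + -1.11·ey = (3.9307,-2.0076)

θ=191°: -1.74 -1.38
θ=287°: 2.31 -3.10
θ=328°: 3.93 -2.01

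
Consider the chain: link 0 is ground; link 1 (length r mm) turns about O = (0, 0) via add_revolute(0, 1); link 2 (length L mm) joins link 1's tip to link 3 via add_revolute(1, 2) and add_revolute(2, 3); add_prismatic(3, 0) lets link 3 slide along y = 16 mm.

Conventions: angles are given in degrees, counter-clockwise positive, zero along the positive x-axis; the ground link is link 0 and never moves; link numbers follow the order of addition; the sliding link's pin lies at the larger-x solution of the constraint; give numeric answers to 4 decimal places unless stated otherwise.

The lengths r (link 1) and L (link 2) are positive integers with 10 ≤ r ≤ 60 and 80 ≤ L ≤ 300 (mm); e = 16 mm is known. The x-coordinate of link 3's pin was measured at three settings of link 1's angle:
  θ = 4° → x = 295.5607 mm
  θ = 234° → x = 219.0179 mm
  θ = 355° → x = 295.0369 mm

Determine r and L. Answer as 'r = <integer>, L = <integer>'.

constraint per measurement: (x − r cos θ)² + (r sin θ − e)² = L²
subtracting the θ₁ and θ₂ equations cancels the r² and L² terms:
r = (x₁² − x₂²) / (2[(x₁cos θ₁ + e sin θ₁) − (x₂cos θ₂ + e sin θ₂)]) = 45.0000 → r = 45
L² = (x₁ − r cos θ₁)² + (r sin θ₁ − e)² = 63001.0125 → L = 251.0000 → L = 251
check at θ₃=355°: x = 295.0369 (printed 295.0369) ✓

r = 45, L = 251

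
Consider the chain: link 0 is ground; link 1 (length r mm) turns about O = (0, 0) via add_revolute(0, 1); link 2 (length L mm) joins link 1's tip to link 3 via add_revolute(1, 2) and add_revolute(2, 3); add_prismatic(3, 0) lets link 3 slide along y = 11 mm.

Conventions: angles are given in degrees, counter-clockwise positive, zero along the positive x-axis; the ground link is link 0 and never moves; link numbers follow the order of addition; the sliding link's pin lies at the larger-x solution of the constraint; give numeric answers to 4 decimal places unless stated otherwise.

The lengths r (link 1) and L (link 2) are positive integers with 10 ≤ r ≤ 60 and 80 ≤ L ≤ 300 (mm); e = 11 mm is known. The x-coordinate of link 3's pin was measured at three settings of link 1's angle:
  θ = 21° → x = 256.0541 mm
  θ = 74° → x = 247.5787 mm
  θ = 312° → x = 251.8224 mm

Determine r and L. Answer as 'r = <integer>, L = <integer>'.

constraint per measurement: (x − r cos θ)² + (r sin θ − e)² = L²
subtracting the θ₁ and θ₂ equations cancels the r² and L² terms:
r = (x₁² − x₂²) / (2[(x₁cos θ₁ + e sin θ₁) − (x₂cos θ₂ + e sin θ₂)]) = 12.9999 → r = 13
L² = (x₁ − r cos θ₁)² + (r sin θ₁ − e)² = 59535.9844 → L = 244.0000 → L = 244
check at θ₃=312°: x = 251.8224 (printed 251.8224) ✓

r = 13, L = 244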